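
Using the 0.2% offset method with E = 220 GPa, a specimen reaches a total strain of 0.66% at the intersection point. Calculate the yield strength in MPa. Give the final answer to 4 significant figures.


Offset strain = 0.002
Elastic strain at yield = total_strain - offset = 6.6e-03 - 0.002 = 4.6e-03
sigma_y = E * elastic_strain = 220000 * 4.6e-03
sigma_y = 1012 MPa


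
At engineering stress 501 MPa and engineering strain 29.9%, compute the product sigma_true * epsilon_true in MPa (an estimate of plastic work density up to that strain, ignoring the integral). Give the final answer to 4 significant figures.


sigma_true = sigma_eng * (1 + epsilon_eng)
sigma_true = 501 * (1 + 0.299) = 650.799 MPa
epsilon_true = ln(1 + epsilon_eng)
epsilon_true = ln(1 + 0.299) = 0.261595
sigma_true * epsilon_true = 650.799 * 0.261595 = 170.2 MPa


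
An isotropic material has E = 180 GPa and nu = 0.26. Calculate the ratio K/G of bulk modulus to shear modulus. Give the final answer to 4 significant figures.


G = E / (2*(1+nu))
G = 180 / (2*(1+0.26)) = 71.4286 GPa
K = E / (3*(1-2*nu))
K = 180 / (3*(1-2*0.26)) = 125 GPa
K/G = 125 / 71.4286 = 1.75


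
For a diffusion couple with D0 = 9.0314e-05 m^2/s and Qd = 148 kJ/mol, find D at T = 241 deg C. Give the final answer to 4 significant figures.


D = D0 * exp(-Qd / (R*T))
T = 514.15 K
D = 9.0314e-05 * exp(-148e3 / (8.314 * 514.15))
D = 8.304e-20 m^2/s


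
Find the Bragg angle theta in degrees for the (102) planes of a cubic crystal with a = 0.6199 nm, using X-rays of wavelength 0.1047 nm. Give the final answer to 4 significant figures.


d = a / sqrt(h^2+k^2+l^2)
d = 0.6199 / sqrt(5) = 0.277228 nm
lambda = 2*d*sin(theta)  =>  sin(theta) = lambda / (2*d)
sin(theta) = 0.1047 / (2 * 0.277228) = 0.188834
theta = 10.88 deg


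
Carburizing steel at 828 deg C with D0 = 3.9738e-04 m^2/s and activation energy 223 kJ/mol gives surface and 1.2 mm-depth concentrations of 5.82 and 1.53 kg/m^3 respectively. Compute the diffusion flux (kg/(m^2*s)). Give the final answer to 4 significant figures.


Step 1: D = D0 * exp(-Qd/(R*T))
T = 828 + 273.15 = 1101.15 K
D = 3.9738e-04 * exp(-223e3 / (8.314 * 1101.15)) = 1.04833e-14 m^2/s
Step 2: J = D * (C1 - C2) / dx
J = 1.04833e-14 * (5.82 - 1.53) / 1.2e-03
J = 3.748e-11 kg/(m^2*s)


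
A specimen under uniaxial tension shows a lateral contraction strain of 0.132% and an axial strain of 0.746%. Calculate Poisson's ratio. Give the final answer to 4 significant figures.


nu = -epsilon_lat / epsilon_axial
Lateral strain is contraction (negative), so using magnitudes:
nu = 0.132 / 0.746
nu = 0.1769


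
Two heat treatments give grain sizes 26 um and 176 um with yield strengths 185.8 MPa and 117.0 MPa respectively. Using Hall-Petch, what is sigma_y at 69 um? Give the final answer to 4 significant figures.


sigma_y = sigma0 + k / sqrt(d)
1/sqrt(d1) = 1/sqrt(2.6e-05) = 196.116;  1/sqrt(d2) = 75.3778
k = (sigma1 - sigma2) / (1/sqrt(d1) - 1/sqrt(d2)) = (185.8 - 117.0) / (196.116 - 75.3778) = 0.569827 MPa*m^0.5
sigma0 = sigma1 - k/sqrt(d1) = 185.8 - 0.569827*196.116 = 74.0476 MPa
sigma_y(d3) = 74.0476 + 0.569827 / sqrt(6.9e-05) = 142.6 MPa


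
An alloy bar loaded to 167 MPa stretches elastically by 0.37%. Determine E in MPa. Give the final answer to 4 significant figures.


E = sigma / epsilon
epsilon = 0.37% = 3.7e-03
E = 167 / 3.7e-03
E = 45140 MPa


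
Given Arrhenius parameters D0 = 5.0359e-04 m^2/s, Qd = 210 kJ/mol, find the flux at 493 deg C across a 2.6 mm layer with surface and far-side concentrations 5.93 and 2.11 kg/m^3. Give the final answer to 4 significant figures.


Step 1: D = D0 * exp(-Qd/(R*T))
T = 493 + 273.15 = 766.15 K
D = 5.0359e-04 * exp(-210e3 / (8.314 * 766.15)) = 2.42193e-18 m^2/s
Step 2: J = D * (C1 - C2) / dx
J = 2.42193e-18 * (5.93 - 2.11) / 2.6e-03
J = 3.558e-15 kg/(m^2*s)


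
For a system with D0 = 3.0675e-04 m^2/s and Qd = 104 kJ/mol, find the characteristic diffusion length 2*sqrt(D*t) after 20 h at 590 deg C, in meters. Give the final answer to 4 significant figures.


Step 1: D = D0 * exp(-Qd/(R*T))
T = 863.15 K
D = 3.0675e-04 * exp(-104e3 / (8.314 * 863.15)) = 1.55906e-10 m^2/s
Step 2: L = 2*sqrt(D*t)
t = 20 h = 72000 s
L = 2*sqrt(1.55906e-10 * 72000) = 6.701e-03 m


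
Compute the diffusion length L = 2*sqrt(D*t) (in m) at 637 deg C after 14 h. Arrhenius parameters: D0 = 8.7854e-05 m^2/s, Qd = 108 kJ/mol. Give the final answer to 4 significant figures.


Step 1: D = D0 * exp(-Qd/(R*T))
T = 910.15 K
D = 8.7854e-05 * exp(-108e3 / (8.314 * 910.15)) = 5.56267e-11 m^2/s
Step 2: L = 2*sqrt(D*t)
t = 14 h = 50400 s
L = 2*sqrt(5.56267e-11 * 50400) = 3.349e-03 m


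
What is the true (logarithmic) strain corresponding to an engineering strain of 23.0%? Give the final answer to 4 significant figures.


epsilon_true = ln(1 + epsilon_eng)
epsilon_true = ln(1 + 0.23)
epsilon_true = 0.207


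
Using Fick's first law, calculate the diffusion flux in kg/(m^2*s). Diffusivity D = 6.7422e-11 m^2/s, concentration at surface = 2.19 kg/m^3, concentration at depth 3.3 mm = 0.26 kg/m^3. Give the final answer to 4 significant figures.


J = -D * (dC/dx) = D * (C1 - C2) / dx
J = 6.7422e-11 * (2.19 - 0.26) / 3.3e-03
J = 3.943e-08 kg/(m^2*s)


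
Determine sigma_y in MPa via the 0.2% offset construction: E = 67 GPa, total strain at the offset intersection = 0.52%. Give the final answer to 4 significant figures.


Offset strain = 0.002
Elastic strain at yield = total_strain - offset = 5.2e-03 - 0.002 = 3.2e-03
sigma_y = E * elastic_strain = 67000 * 3.2e-03
sigma_y = 214.4 MPa


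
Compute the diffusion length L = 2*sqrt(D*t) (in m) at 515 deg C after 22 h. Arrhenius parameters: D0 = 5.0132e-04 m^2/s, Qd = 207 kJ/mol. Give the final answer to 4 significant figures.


Step 1: D = D0 * exp(-Qd/(R*T))
T = 788.15 K
D = 5.0132e-04 * exp(-207e3 / (8.314 * 788.15)) = 9.56522e-18 m^2/s
Step 2: L = 2*sqrt(D*t)
t = 22 h = 79200 s
L = 2*sqrt(9.56522e-18 * 79200) = 1.741e-06 m


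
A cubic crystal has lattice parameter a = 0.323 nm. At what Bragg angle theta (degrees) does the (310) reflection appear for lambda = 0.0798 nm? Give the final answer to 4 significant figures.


d = a / sqrt(h^2+k^2+l^2)
d = 0.323 / sqrt(10) = 0.102142 nm
lambda = 2*d*sin(theta)  =>  sin(theta) = lambda / (2*d)
sin(theta) = 0.0798 / (2 * 0.102142) = 0.390634
theta = 22.99 deg


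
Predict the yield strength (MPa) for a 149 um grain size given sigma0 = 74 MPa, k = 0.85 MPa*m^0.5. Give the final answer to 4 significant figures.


sigma_y = sigma0 + k / sqrt(d)
d = 149 um = 1.49e-04 m
sigma_y = 74 + 0.85 / sqrt(1.49e-04)
sigma_y = 143.6 MPa


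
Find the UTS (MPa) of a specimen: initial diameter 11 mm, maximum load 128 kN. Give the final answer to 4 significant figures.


A0 = pi*(d/2)^2 = pi*(11/2)^2 = 95.0332 mm^2
UTS = F_max / A0 = 128*1000 / 95.0332
UTS = 1347 MPa


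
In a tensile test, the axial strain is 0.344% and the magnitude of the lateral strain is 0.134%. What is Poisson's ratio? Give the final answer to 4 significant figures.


nu = -epsilon_lat / epsilon_axial
Lateral strain is contraction (negative), so using magnitudes:
nu = 0.134 / 0.344
nu = 0.3895


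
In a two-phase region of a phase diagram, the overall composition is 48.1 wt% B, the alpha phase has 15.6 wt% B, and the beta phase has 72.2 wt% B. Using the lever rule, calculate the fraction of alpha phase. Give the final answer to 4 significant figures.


f_alpha = (C_beta - C0) / (C_beta - C_alpha)
f_alpha = (72.2 - 48.1) / (72.2 - 15.6)
f_alpha = 0.4258


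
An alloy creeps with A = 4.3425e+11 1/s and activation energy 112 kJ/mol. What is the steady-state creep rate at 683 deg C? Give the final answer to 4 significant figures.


rate = A * exp(-Q / (R*T))
T = 683 + 273.15 = 956.15 K
rate = 4.3425e+11 * exp(-112e3 / (8.314 * 956.15))
rate = 330300 1/s


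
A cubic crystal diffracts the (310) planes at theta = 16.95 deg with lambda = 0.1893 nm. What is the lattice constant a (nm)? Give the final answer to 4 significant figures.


d = lambda / (2*sin(theta))
d = 0.1893 / (2*sin(16.95 deg))
d = 0.324659 nm
a = d * sqrt(h^2+k^2+l^2) = 0.324659 * sqrt(10)
a = 1.027 nm


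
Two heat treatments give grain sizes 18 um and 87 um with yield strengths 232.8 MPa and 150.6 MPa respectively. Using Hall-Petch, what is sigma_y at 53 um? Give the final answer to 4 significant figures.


sigma_y = sigma0 + k / sqrt(d)
1/sqrt(d1) = 1/sqrt(1.8e-05) = 235.702;  1/sqrt(d2) = 107.211
k = (sigma1 - sigma2) / (1/sqrt(d1) - 1/sqrt(d2)) = (232.8 - 150.6) / (235.702 - 107.211) = 0.639733 MPa*m^0.5
sigma0 = sigma1 - k/sqrt(d1) = 232.8 - 0.639733*235.702 = 82.0134 MPa
sigma_y(d3) = 82.0134 + 0.639733 / sqrt(5.3e-05) = 169.9 MPa


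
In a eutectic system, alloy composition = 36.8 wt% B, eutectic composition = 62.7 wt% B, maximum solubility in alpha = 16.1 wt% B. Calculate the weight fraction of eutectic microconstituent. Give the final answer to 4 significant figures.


f_primary = (C_e - C0) / (C_e - C_alpha_max)
f_primary = (62.7 - 36.8) / (62.7 - 16.1)
f_primary = 0.555794
f_eutectic = 1 - 0.555794 = 0.4442


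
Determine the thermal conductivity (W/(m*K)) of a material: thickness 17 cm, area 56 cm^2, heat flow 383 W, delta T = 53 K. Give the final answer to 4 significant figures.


k = Q*L / (A*dT)
L = 0.17 m, A = 5.6e-03 m^2
k = 383 * 0.17 / (5.6e-03 * 53)
k = 219.4 W/(m*K)


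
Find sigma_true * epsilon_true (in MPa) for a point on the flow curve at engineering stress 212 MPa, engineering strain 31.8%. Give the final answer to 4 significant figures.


sigma_true = sigma_eng * (1 + epsilon_eng)
sigma_true = 212 * (1 + 0.318) = 279.416 MPa
epsilon_true = ln(1 + epsilon_eng)
epsilon_true = ln(1 + 0.318) = 0.276115
sigma_true * epsilon_true = 279.416 * 0.276115 = 77.15 MPa


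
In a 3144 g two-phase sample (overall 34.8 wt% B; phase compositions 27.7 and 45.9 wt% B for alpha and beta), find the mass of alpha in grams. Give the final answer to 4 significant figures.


f_alpha = (C_beta - C0) / (C_beta - C_alpha)
f_alpha = (45.9 - 34.8) / (45.9 - 27.7) = 0.60989
m_alpha = f_alpha * m_total = 0.60989 * 3144 = 1917 g


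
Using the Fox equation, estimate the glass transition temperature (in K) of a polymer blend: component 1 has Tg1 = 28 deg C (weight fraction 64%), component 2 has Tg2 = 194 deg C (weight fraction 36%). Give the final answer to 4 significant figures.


1/Tg = w1/Tg1 + w2/Tg2 (in Kelvin)
Tg1 = 301.15 K, Tg2 = 467.15 K
1/Tg = 0.64/301.15 + 0.36/467.15
Tg = 345.3 K


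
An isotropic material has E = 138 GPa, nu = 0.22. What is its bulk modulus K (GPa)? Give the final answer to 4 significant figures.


K = E / (3*(1-2*nu))
K = 138 / (3*(1-2*0.22))
K = 82.14 GPa


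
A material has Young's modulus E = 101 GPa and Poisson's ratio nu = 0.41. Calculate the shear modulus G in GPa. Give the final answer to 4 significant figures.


G = E / (2*(1+nu))
G = 101 / (2*(1+0.41))
G = 35.82 GPa


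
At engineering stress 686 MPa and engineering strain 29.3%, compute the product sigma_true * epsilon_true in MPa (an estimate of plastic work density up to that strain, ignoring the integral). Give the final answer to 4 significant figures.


sigma_true = sigma_eng * (1 + epsilon_eng)
sigma_true = 686 * (1 + 0.293) = 886.998 MPa
epsilon_true = ln(1 + epsilon_eng)
epsilon_true = ln(1 + 0.293) = 0.256965
sigma_true * epsilon_true = 886.998 * 0.256965 = 227.9 MPa


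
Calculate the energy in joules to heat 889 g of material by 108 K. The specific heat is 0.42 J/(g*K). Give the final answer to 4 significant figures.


Q = m * cp * dT
Q = 889 * 0.42 * 108
Q = 40330 J


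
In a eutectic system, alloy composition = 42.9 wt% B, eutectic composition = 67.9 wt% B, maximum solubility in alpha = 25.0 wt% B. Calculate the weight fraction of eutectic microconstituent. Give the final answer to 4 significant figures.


f_primary = (C_e - C0) / (C_e - C_alpha_max)
f_primary = (67.9 - 42.9) / (67.9 - 25.0)
f_primary = 0.582751
f_eutectic = 1 - 0.582751 = 0.4172


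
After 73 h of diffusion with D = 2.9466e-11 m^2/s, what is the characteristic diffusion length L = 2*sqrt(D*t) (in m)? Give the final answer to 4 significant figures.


t = 73 hr = 262800 s
Diffusion length = 2*sqrt(D*t)
= 2*sqrt(2.9466e-11 * 262800)
= 5.565e-03 m


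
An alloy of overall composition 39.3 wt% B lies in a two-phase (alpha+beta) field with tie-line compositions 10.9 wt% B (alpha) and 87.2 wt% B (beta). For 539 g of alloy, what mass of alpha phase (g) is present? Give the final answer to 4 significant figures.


f_alpha = (C_beta - C0) / (C_beta - C_alpha)
f_alpha = (87.2 - 39.3) / (87.2 - 10.9) = 0.627785
m_alpha = f_alpha * m_total = 0.627785 * 539 = 338.4 g


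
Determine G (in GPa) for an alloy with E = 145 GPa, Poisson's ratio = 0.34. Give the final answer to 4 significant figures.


G = E / (2*(1+nu))
G = 145 / (2*(1+0.34))
G = 54.1 GPa


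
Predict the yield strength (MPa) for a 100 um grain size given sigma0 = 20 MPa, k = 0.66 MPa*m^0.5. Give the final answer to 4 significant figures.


sigma_y = sigma0 + k / sqrt(d)
d = 100 um = 1e-04 m
sigma_y = 20 + 0.66 / sqrt(1e-04)
sigma_y = 86 MPa


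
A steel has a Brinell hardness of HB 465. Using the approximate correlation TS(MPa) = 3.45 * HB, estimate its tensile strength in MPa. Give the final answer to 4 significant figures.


TS (MPa) = 3.45 * HB
TS = 3.45 * 465
TS = 1604 MPa


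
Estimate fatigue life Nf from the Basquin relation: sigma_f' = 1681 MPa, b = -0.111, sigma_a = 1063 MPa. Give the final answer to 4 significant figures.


sigma_a = sigma_f' * (2*Nf)^b
2*Nf = (sigma_a / sigma_f')^(1/b)
2*Nf = (1063 / 1681)^(1/-0.111)
2*Nf = 62.1017
Nf = 31.05 cycles


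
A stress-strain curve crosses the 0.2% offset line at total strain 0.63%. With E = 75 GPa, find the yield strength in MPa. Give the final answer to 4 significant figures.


Offset strain = 0.002
Elastic strain at yield = total_strain - offset = 6.3e-03 - 0.002 = 4.3e-03
sigma_y = E * elastic_strain = 75000 * 4.3e-03
sigma_y = 322.5 MPa


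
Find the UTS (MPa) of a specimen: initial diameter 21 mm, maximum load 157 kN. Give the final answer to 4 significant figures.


A0 = pi*(d/2)^2 = pi*(21/2)^2 = 346.361 mm^2
UTS = F_max / A0 = 157*1000 / 346.361
UTS = 453.3 MPa


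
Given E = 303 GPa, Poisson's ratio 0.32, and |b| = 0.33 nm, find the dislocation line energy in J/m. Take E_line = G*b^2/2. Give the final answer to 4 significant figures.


Step 1: G = E / (2*(1+nu))
G = 303 / (2*(1+0.32)) = 114.773 GPa = 1.14773e+11 Pa
Step 2: E_line = G*b^2/2
b = 0.33 nm = 3.3e-10 m
E_line = 0.5 * 1.14773e+11 * (3.3e-10)^2 = 6.249e-09 J/m


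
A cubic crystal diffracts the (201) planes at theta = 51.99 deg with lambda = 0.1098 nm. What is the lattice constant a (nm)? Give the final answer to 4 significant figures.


d = lambda / (2*sin(theta))
d = 0.1098 / (2*sin(51.99 deg))
d = 0.0696786 nm
a = d * sqrt(h^2+k^2+l^2) = 0.0696786 * sqrt(5)
a = 0.1558 nm


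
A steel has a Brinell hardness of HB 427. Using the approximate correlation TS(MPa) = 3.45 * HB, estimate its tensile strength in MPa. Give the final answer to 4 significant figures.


TS (MPa) = 3.45 * HB
TS = 3.45 * 427
TS = 1473 MPa


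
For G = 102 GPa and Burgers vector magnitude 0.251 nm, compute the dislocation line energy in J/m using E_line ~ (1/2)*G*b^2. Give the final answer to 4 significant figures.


E = G*b^2/2
b = 0.251 nm = 2.51e-10 m
G = 102 GPa = 1.02e+11 Pa
E = 0.5 * 1.02e+11 * (2.51e-10)^2
E = 3.213e-09 J/m


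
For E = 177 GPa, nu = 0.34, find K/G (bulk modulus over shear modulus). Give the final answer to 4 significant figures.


G = E / (2*(1+nu))
G = 177 / (2*(1+0.34)) = 66.0448 GPa
K = E / (3*(1-2*nu))
K = 177 / (3*(1-2*0.34)) = 184.375 GPa
K/G = 184.375 / 66.0448 = 2.792


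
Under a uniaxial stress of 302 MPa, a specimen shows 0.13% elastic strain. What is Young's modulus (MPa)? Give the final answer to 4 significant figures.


E = sigma / epsilon
epsilon = 0.13% = 1.3e-03
E = 302 / 1.3e-03
E = 232300 MPa


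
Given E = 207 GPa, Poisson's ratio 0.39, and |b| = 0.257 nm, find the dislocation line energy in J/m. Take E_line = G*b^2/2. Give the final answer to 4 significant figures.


Step 1: G = E / (2*(1+nu))
G = 207 / (2*(1+0.39)) = 74.4604 GPa = 7.44604e+10 Pa
Step 2: E_line = G*b^2/2
b = 0.257 nm = 2.57e-10 m
E_line = 0.5 * 7.44604e+10 * (2.57e-10)^2 = 2.459e-09 J/m


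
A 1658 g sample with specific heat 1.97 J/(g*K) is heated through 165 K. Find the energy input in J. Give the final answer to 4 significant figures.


Q = m * cp * dT
Q = 1658 * 1.97 * 165
Q = 538900 J


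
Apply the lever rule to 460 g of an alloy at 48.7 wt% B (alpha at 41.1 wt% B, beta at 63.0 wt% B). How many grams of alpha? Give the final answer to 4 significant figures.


f_alpha = (C_beta - C0) / (C_beta - C_alpha)
f_alpha = (63.0 - 48.7) / (63.0 - 41.1) = 0.652968
m_alpha = f_alpha * m_total = 0.652968 * 460 = 300.4 g


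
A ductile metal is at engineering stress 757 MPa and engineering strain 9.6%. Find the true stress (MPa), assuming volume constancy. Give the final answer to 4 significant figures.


sigma_true = sigma_eng * (1 + epsilon_eng)
sigma_true = 757 * (1 + 0.096)
sigma_true = 829.7 MPa


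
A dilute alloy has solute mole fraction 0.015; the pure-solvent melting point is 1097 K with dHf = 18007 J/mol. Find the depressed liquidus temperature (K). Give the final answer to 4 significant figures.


dT = R*Tm^2*x / dHf
dT = 8.314 * 1097^2 * 0.015 / 18007
dT = 8.33438 K
T_new = 1097 - 8.33438 = 1089 K


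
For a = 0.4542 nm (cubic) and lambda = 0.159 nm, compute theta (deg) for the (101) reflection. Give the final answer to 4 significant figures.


d = a / sqrt(h^2+k^2+l^2)
d = 0.4542 / sqrt(2) = 0.321168 nm
lambda = 2*d*sin(theta)  =>  sin(theta) = lambda / (2*d)
sin(theta) = 0.159 / (2 * 0.321168) = 0.247534
theta = 14.33 deg


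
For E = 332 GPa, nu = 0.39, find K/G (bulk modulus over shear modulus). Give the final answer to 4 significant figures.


G = E / (2*(1+nu))
G = 332 / (2*(1+0.39)) = 119.424 GPa
K = E / (3*(1-2*nu))
K = 332 / (3*(1-2*0.39)) = 503.03 GPa
K/G = 503.03 / 119.424 = 4.212


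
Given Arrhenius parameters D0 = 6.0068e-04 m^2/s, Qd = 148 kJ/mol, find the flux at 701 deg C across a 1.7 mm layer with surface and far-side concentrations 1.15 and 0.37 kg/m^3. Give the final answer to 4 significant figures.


Step 1: D = D0 * exp(-Qd/(R*T))
T = 701 + 273.15 = 974.15 K
D = 6.0068e-04 * exp(-148e3 / (8.314 * 974.15)) = 6.95805e-12 m^2/s
Step 2: J = D * (C1 - C2) / dx
J = 6.95805e-12 * (1.15 - 0.37) / 1.7e-03
J = 3.193e-09 kg/(m^2*s)


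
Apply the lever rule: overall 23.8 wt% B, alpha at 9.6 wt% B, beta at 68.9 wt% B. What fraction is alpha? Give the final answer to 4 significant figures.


f_alpha = (C_beta - C0) / (C_beta - C_alpha)
f_alpha = (68.9 - 23.8) / (68.9 - 9.6)
f_alpha = 0.7605


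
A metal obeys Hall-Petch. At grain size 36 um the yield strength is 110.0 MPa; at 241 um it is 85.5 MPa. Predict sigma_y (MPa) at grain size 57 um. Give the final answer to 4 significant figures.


sigma_y = sigma0 + k / sqrt(d)
1/sqrt(d1) = 1/sqrt(3.6e-05) = 166.667;  1/sqrt(d2) = 64.4157
k = (sigma1 - sigma2) / (1/sqrt(d1) - 1/sqrt(d2)) = (110.0 - 85.5) / (166.667 - 64.4157) = 0.239606 MPa*m^0.5
sigma0 = sigma1 - k/sqrt(d1) = 110.0 - 0.239606*166.667 = 70.0656 MPa
sigma_y(d3) = 70.0656 + 0.239606 / sqrt(5.7e-05) = 101.8 MPa


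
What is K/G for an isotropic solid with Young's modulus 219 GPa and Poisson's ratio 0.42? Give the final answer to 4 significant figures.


G = E / (2*(1+nu))
G = 219 / (2*(1+0.42)) = 77.1127 GPa
K = E / (3*(1-2*nu))
K = 219 / (3*(1-2*0.42)) = 456.25 GPa
K/G = 456.25 / 77.1127 = 5.917


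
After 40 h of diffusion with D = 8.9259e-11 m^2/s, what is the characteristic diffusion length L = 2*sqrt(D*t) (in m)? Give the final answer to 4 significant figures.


t = 40 hr = 144000 s
Diffusion length = 2*sqrt(D*t)
= 2*sqrt(8.9259e-11 * 144000)
= 7.17e-03 m


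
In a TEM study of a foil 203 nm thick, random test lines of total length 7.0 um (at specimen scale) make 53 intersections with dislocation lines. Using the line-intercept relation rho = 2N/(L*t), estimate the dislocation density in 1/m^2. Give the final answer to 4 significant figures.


rho = 2N / (L * t)
L = 7.0 um = 7e-06 m, t = 203 nm = 2.03e-07 m
rho = 2 * 53 / (7e-06 * 2.03e-07)
rho = 7.46e+13 1/m^2


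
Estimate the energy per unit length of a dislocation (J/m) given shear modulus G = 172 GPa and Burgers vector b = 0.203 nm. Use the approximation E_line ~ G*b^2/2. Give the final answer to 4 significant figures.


E = G*b^2/2
b = 0.203 nm = 2.03e-10 m
G = 172 GPa = 1.72e+11 Pa
E = 0.5 * 1.72e+11 * (2.03e-10)^2
E = 3.544e-09 J/m


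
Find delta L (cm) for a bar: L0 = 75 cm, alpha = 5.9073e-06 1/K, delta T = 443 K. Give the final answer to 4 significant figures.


dL = L0 * alpha * dT
dL = 75 * 5.9073e-06 * 443
dL = 0.1963 cm


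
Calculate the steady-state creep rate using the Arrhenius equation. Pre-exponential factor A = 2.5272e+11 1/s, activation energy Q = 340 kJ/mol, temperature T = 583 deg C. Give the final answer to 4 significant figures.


rate = A * exp(-Q / (R*T))
T = 583 + 273.15 = 856.15 K
rate = 2.5272e+11 * exp(-340e3 / (8.314 * 856.15))
rate = 4.551e-10 1/s


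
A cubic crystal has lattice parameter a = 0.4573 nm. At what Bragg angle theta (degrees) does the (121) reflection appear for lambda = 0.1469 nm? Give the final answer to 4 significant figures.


d = a / sqrt(h^2+k^2+l^2)
d = 0.4573 / sqrt(6) = 0.186692 nm
lambda = 2*d*sin(theta)  =>  sin(theta) = lambda / (2*d)
sin(theta) = 0.1469 / (2 * 0.186692) = 0.393429
theta = 23.17 deg


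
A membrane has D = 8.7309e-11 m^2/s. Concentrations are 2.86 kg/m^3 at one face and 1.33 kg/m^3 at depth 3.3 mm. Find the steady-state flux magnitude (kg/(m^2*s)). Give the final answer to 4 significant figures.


J = -D * (dC/dx) = D * (C1 - C2) / dx
J = 8.7309e-11 * (2.86 - 1.33) / 3.3e-03
J = 4.048e-08 kg/(m^2*s)


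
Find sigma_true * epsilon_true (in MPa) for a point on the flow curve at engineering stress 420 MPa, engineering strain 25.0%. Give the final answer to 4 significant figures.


sigma_true = sigma_eng * (1 + epsilon_eng)
sigma_true = 420 * (1 + 0.25) = 525 MPa
epsilon_true = ln(1 + epsilon_eng)
epsilon_true = ln(1 + 0.25) = 0.223144
sigma_true * epsilon_true = 525 * 0.223144 = 117.2 MPa


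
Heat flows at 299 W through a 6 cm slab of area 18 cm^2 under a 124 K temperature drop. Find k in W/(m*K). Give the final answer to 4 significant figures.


k = Q*L / (A*dT)
L = 0.06 m, A = 1.8e-03 m^2
k = 299 * 0.06 / (1.8e-03 * 124)
k = 80.38 W/(m*K)


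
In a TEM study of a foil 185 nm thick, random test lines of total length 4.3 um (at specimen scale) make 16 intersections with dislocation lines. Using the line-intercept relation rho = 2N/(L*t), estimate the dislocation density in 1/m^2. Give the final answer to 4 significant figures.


rho = 2N / (L * t)
L = 4.3 um = 4.3e-06 m, t = 185 nm = 1.85e-07 m
rho = 2 * 16 / (4.3e-06 * 1.85e-07)
rho = 4.023e+13 1/m^2


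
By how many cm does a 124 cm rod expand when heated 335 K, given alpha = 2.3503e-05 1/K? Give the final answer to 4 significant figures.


dL = L0 * alpha * dT
dL = 124 * 2.3503e-05 * 335
dL = 0.9763 cm


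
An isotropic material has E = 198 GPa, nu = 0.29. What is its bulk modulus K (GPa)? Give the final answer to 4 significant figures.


K = E / (3*(1-2*nu))
K = 198 / (3*(1-2*0.29))
K = 157.1 GPa


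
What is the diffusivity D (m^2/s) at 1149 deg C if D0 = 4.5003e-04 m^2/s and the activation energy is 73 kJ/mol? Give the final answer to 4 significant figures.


D = D0 * exp(-Qd / (R*T))
T = 1422.15 K
D = 4.5003e-04 * exp(-73e3 / (8.314 * 1422.15))
D = 9.374e-07 m^2/s


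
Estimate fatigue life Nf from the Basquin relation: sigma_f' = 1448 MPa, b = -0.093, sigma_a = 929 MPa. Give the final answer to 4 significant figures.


sigma_a = sigma_f' * (2*Nf)^b
2*Nf = (sigma_a / sigma_f')^(1/b)
2*Nf = (929 / 1448)^(1/-0.093)
2*Nf = 118.198
Nf = 59.1 cycles


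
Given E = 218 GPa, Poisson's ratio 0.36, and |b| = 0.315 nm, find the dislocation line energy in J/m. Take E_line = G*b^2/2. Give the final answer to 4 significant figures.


Step 1: G = E / (2*(1+nu))
G = 218 / (2*(1+0.36)) = 80.1471 GPa = 8.01471e+10 Pa
Step 2: E_line = G*b^2/2
b = 0.315 nm = 3.15e-10 m
E_line = 0.5 * 8.01471e+10 * (3.15e-10)^2 = 3.976e-09 J/m


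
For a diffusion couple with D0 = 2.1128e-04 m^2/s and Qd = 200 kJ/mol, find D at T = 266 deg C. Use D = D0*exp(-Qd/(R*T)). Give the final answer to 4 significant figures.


D = D0 * exp(-Qd / (R*T))
T = 539.15 K
D = 2.1128e-04 * exp(-200e3 / (8.314 * 539.15))
D = 8.861e-24 m^2/s


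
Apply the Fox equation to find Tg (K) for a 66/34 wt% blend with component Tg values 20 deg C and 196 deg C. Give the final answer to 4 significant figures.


1/Tg = w1/Tg1 + w2/Tg2 (in Kelvin)
Tg1 = 293.15 K, Tg2 = 469.15 K
1/Tg = 0.66/293.15 + 0.34/469.15
Tg = 336 K


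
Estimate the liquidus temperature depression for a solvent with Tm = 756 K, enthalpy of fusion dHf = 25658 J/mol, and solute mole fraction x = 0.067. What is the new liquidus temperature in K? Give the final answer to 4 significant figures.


dT = R*Tm^2*x / dHf
dT = 8.314 * 756^2 * 0.067 / 25658
dT = 12.4081 K
T_new = 756 - 12.4081 = 743.6 K


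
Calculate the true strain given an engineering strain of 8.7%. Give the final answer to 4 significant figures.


epsilon_true = ln(1 + epsilon_eng)
epsilon_true = ln(1 + 0.087)
epsilon_true = 0.08342


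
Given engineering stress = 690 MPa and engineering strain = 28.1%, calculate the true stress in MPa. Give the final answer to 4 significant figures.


sigma_true = sigma_eng * (1 + epsilon_eng)
sigma_true = 690 * (1 + 0.281)
sigma_true = 883.9 MPa


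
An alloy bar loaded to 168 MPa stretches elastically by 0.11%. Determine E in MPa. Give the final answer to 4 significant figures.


E = sigma / epsilon
epsilon = 0.11% = 1.1e-03
E = 168 / 1.1e-03
E = 152700 MPa


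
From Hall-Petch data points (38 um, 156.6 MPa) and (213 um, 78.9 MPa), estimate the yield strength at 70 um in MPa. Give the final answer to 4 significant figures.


sigma_y = sigma0 + k / sqrt(d)
1/sqrt(d1) = 1/sqrt(3.8e-05) = 162.221;  1/sqrt(d2) = 68.5189
k = (sigma1 - sigma2) / (1/sqrt(d1) - 1/sqrt(d2)) = (156.6 - 78.9) / (162.221 - 68.5189) = 0.82922 MPa*m^0.5
sigma0 = sigma1 - k/sqrt(d1) = 156.6 - 0.82922*162.221 = 22.0828 MPa
sigma_y(d3) = 22.0828 + 0.82922 / sqrt(7e-05) = 121.2 MPa


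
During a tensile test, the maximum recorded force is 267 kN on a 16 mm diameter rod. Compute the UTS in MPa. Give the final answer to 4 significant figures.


A0 = pi*(d/2)^2 = pi*(16/2)^2 = 201.062 mm^2
UTS = F_max / A0 = 267*1000 / 201.062
UTS = 1328 MPa


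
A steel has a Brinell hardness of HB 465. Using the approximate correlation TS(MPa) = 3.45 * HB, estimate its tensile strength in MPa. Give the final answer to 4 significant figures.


TS (MPa) = 3.45 * HB
TS = 3.45 * 465
TS = 1604 MPa


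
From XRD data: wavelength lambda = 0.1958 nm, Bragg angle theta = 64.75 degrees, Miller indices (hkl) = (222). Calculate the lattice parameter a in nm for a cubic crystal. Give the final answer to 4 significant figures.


d = lambda / (2*sin(theta))
d = 0.1958 / (2*sin(64.75 deg))
d = 0.108242 nm
a = d * sqrt(h^2+k^2+l^2) = 0.108242 * sqrt(12)
a = 0.375 nm


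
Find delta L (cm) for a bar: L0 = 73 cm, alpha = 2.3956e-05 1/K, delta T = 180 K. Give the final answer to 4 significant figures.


dL = L0 * alpha * dT
dL = 73 * 2.3956e-05 * 180
dL = 0.3148 cm


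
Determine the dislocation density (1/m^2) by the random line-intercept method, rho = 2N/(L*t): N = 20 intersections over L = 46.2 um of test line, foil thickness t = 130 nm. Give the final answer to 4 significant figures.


rho = 2N / (L * t)
L = 46.2 um = 4.62e-05 m, t = 130 nm = 1.3e-07 m
rho = 2 * 20 / (4.62e-05 * 1.3e-07)
rho = 6.66e+12 1/m^2


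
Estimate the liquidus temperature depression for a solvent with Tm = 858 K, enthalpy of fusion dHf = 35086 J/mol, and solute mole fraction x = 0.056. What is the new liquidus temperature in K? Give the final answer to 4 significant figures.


dT = R*Tm^2*x / dHf
dT = 8.314 * 858^2 * 0.056 / 35086
dT = 9.76874 K
T_new = 858 - 9.76874 = 848.2 K


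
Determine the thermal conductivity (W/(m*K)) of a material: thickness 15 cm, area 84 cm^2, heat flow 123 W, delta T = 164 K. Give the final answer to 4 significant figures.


k = Q*L / (A*dT)
L = 0.15 m, A = 8.4e-03 m^2
k = 123 * 0.15 / (8.4e-03 * 164)
k = 13.39 W/(m*K)


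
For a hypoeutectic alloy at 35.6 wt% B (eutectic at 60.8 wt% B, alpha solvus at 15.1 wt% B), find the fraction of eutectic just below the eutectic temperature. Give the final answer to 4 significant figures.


f_primary = (C_e - C0) / (C_e - C_alpha_max)
f_primary = (60.8 - 35.6) / (60.8 - 15.1)
f_primary = 0.551422
f_eutectic = 1 - 0.551422 = 0.4486


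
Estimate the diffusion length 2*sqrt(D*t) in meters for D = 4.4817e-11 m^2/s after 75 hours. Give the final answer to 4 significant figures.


t = 75 hr = 270000 s
Diffusion length = 2*sqrt(D*t)
= 2*sqrt(4.4817e-11 * 270000)
= 6.957e-03 m


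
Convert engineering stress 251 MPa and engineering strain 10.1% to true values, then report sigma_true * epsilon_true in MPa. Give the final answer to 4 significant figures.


sigma_true = sigma_eng * (1 + epsilon_eng)
sigma_true = 251 * (1 + 0.101) = 276.351 MPa
epsilon_true = ln(1 + epsilon_eng)
epsilon_true = ln(1 + 0.101) = 0.0962189
sigma_true * epsilon_true = 276.351 * 0.0962189 = 26.59 MPa


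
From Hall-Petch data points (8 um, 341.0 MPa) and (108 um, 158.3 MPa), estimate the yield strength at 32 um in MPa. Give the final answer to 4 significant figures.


sigma_y = sigma0 + k / sqrt(d)
1/sqrt(d1) = 1/sqrt(8e-06) = 353.553;  1/sqrt(d2) = 96.225
k = (sigma1 - sigma2) / (1/sqrt(d1) - 1/sqrt(d2)) = (341.0 - 158.3) / (353.553 - 96.225) = 0.709988 MPa*m^0.5
sigma0 = sigma1 - k/sqrt(d1) = 341.0 - 0.709988*353.553 = 89.9814 MPa
sigma_y(d3) = 89.9814 + 0.709988 / sqrt(3.2e-05) = 215.5 MPa


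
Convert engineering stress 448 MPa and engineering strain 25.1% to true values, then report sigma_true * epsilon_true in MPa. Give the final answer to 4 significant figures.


sigma_true = sigma_eng * (1 + epsilon_eng)
sigma_true = 448 * (1 + 0.251) = 560.448 MPa
epsilon_true = ln(1 + epsilon_eng)
epsilon_true = ln(1 + 0.251) = 0.223943
sigma_true * epsilon_true = 560.448 * 0.223943 = 125.5 MPa


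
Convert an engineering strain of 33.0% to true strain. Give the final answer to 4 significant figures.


epsilon_true = ln(1 + epsilon_eng)
epsilon_true = ln(1 + 0.33)
epsilon_true = 0.2852


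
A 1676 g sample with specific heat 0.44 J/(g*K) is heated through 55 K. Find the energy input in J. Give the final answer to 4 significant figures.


Q = m * cp * dT
Q = 1676 * 0.44 * 55
Q = 40560 J


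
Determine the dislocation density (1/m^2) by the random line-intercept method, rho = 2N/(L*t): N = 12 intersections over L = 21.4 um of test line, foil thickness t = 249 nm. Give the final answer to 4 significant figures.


rho = 2N / (L * t)
L = 21.4 um = 2.14e-05 m, t = 249 nm = 2.49e-07 m
rho = 2 * 12 / (2.14e-05 * 2.49e-07)
rho = 4.504e+12 1/m^2


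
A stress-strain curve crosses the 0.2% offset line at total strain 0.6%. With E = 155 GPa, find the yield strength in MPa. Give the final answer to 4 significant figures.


Offset strain = 0.002
Elastic strain at yield = total_strain - offset = 6e-03 - 0.002 = 4e-03
sigma_y = E * elastic_strain = 155000 * 4e-03
sigma_y = 620 MPa


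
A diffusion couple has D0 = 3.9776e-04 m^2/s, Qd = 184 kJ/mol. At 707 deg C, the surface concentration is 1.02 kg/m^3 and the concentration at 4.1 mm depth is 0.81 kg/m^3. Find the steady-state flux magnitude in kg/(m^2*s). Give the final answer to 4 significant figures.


Step 1: D = D0 * exp(-Qd/(R*T))
T = 707 + 273.15 = 980.15 K
D = 3.9776e-04 * exp(-184e3 / (8.314 * 980.15)) = 6.21509e-14 m^2/s
Step 2: J = D * (C1 - C2) / dx
J = 6.21509e-14 * (1.02 - 0.81) / 4.1e-03
J = 3.183e-12 kg/(m^2*s)


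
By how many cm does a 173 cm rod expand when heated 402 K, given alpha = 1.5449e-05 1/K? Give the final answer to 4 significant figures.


dL = L0 * alpha * dT
dL = 173 * 1.5449e-05 * 402
dL = 1.074 cm


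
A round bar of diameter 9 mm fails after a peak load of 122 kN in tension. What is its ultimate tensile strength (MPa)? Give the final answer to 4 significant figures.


A0 = pi*(d/2)^2 = pi*(9/2)^2 = 63.6173 mm^2
UTS = F_max / A0 = 122*1000 / 63.6173
UTS = 1918 MPa


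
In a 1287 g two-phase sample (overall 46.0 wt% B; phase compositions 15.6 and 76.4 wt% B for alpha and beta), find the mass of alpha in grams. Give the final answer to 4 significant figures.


f_alpha = (C_beta - C0) / (C_beta - C_alpha)
f_alpha = (76.4 - 46.0) / (76.4 - 15.6) = 0.5
m_alpha = f_alpha * m_total = 0.5 * 1287 = 643.5 g


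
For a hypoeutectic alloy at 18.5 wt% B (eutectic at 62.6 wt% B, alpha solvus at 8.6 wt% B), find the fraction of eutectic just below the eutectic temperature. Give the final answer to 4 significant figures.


f_primary = (C_e - C0) / (C_e - C_alpha_max)
f_primary = (62.6 - 18.5) / (62.6 - 8.6)
f_primary = 0.816667
f_eutectic = 1 - 0.816667 = 0.1833


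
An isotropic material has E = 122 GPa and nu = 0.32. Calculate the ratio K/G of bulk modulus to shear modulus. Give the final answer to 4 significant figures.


G = E / (2*(1+nu))
G = 122 / (2*(1+0.32)) = 46.2121 GPa
K = E / (3*(1-2*nu))
K = 122 / (3*(1-2*0.32)) = 112.963 GPa
K/G = 112.963 / 46.2121 = 2.444


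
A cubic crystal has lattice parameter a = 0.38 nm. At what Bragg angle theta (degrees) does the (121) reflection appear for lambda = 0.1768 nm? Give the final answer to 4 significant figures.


d = a / sqrt(h^2+k^2+l^2)
d = 0.38 / sqrt(6) = 0.155134 nm
lambda = 2*d*sin(theta)  =>  sin(theta) = lambda / (2*d)
sin(theta) = 0.1768 / (2 * 0.155134) = 0.569829
theta = 34.74 deg


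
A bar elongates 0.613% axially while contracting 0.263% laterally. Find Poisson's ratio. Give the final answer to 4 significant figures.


nu = -epsilon_lat / epsilon_axial
Lateral strain is contraction (negative), so using magnitudes:
nu = 0.263 / 0.613
nu = 0.429


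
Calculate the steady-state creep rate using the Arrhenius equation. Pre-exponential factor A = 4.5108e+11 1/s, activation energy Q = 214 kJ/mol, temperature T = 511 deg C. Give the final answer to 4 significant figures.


rate = A * exp(-Q / (R*T))
T = 511 + 273.15 = 784.15 K
rate = 4.5108e+11 * exp(-214e3 / (8.314 * 784.15))
rate = 2.503e-03 1/s


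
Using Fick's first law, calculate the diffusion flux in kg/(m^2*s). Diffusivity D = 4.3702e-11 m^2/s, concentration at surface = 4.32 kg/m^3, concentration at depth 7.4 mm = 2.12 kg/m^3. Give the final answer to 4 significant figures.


J = -D * (dC/dx) = D * (C1 - C2) / dx
J = 4.3702e-11 * (4.32 - 2.12) / 7.4e-03
J = 1.299e-08 kg/(m^2*s)


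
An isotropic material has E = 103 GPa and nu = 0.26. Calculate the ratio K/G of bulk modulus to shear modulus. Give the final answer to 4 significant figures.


G = E / (2*(1+nu))
G = 103 / (2*(1+0.26)) = 40.873 GPa
K = E / (3*(1-2*nu))
K = 103 / (3*(1-2*0.26)) = 71.5278 GPa
K/G = 71.5278 / 40.873 = 1.75


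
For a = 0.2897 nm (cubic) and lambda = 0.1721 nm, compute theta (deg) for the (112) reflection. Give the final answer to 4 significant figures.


d = a / sqrt(h^2+k^2+l^2)
d = 0.2897 / sqrt(6) = 0.11827 nm
lambda = 2*d*sin(theta)  =>  sin(theta) = lambda / (2*d)
sin(theta) = 0.1721 / (2 * 0.11827) = 0.727575
theta = 46.68 deg


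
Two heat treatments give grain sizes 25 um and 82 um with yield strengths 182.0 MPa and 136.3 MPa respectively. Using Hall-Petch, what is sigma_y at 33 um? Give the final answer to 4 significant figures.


sigma_y = sigma0 + k / sqrt(d)
1/sqrt(d1) = 1/sqrt(2.5e-05) = 200;  1/sqrt(d2) = 110.432
k = (sigma1 - sigma2) / (1/sqrt(d1) - 1/sqrt(d2)) = (182.0 - 136.3) / (200 - 110.432) = 0.510224 MPa*m^0.5
sigma0 = sigma1 - k/sqrt(d1) = 182.0 - 0.510224*200 = 79.9552 MPa
sigma_y(d3) = 79.9552 + 0.510224 / sqrt(3.3e-05) = 168.8 MPa


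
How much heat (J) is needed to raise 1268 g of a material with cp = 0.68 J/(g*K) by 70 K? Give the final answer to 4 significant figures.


Q = m * cp * dT
Q = 1268 * 0.68 * 70
Q = 60360 J


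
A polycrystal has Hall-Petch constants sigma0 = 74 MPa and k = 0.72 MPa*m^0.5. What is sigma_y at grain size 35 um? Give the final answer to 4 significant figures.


sigma_y = sigma0 + k / sqrt(d)
d = 35 um = 3.5e-05 m
sigma_y = 74 + 0.72 / sqrt(3.5e-05)
sigma_y = 195.7 MPa


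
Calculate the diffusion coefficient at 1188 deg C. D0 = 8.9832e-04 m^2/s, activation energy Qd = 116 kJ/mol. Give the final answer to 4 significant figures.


D = D0 * exp(-Qd / (R*T))
T = 1461.15 K
D = 8.9832e-04 * exp(-116e3 / (8.314 * 1461.15))
D = 6.403e-08 m^2/s


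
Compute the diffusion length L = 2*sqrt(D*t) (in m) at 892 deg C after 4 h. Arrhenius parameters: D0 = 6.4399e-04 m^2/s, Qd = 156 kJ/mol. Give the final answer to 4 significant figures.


Step 1: D = D0 * exp(-Qd/(R*T))
T = 1165.15 K
D = 6.4399e-04 * exp(-156e3 / (8.314 * 1165.15)) = 6.53157e-11 m^2/s
Step 2: L = 2*sqrt(D*t)
t = 4 h = 14400 s
L = 2*sqrt(6.53157e-11 * 14400) = 1.94e-03 m


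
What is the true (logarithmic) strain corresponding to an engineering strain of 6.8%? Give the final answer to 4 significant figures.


epsilon_true = ln(1 + epsilon_eng)
epsilon_true = ln(1 + 0.068)
epsilon_true = 0.06579


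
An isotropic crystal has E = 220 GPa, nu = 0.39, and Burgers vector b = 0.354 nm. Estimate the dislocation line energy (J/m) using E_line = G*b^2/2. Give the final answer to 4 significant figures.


Step 1: G = E / (2*(1+nu))
G = 220 / (2*(1+0.39)) = 79.1367 GPa = 7.91367e+10 Pa
Step 2: E_line = G*b^2/2
b = 0.354 nm = 3.54e-10 m
E_line = 0.5 * 7.91367e+10 * (3.54e-10)^2 = 4.959e-09 J/m


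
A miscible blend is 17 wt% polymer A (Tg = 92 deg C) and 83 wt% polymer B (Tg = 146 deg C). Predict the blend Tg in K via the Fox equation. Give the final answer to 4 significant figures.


1/Tg = w1/Tg1 + w2/Tg2 (in Kelvin)
Tg1 = 365.15 K, Tg2 = 419.15 K
1/Tg = 0.17/365.15 + 0.83/419.15
Tg = 408.9 K


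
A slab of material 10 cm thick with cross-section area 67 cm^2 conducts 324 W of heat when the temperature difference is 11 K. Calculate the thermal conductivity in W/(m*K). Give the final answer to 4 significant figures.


k = Q*L / (A*dT)
L = 0.1 m, A = 6.7e-03 m^2
k = 324 * 0.1 / (6.7e-03 * 11)
k = 439.6 W/(m*K)


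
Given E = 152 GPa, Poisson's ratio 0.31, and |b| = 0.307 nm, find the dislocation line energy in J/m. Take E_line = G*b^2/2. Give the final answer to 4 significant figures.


Step 1: G = E / (2*(1+nu))
G = 152 / (2*(1+0.31)) = 58.0153 GPa = 5.80153e+10 Pa
Step 2: E_line = G*b^2/2
b = 0.307 nm = 3.07e-10 m
E_line = 0.5 * 5.80153e+10 * (3.07e-10)^2 = 2.734e-09 J/m


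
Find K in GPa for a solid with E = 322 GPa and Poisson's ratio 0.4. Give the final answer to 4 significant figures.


K = E / (3*(1-2*nu))
K = 322 / (3*(1-2*0.4))
K = 536.7 GPa


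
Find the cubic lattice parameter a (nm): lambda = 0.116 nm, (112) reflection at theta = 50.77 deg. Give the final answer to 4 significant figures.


d = lambda / (2*sin(theta))
d = 0.116 / (2*sin(50.77 deg))
d = 0.0748761 nm
a = d * sqrt(h^2+k^2+l^2) = 0.0748761 * sqrt(6)
a = 0.1834 nm


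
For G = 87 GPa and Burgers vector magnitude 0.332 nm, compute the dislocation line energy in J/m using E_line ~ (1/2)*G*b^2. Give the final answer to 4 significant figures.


E = G*b^2/2
b = 0.332 nm = 3.32e-10 m
G = 87 GPa = 8.7e+10 Pa
E = 0.5 * 8.7e+10 * (3.32e-10)^2
E = 4.795e-09 J/m
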